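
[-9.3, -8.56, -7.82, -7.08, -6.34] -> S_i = -9.30 + 0.74*i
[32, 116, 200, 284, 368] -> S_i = 32 + 84*i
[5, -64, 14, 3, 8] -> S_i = Random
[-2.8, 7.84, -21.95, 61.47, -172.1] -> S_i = -2.80*(-2.80)^i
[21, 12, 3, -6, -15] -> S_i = 21 + -9*i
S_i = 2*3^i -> [2, 6, 18, 54, 162]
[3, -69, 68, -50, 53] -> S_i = Random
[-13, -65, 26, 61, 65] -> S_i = Random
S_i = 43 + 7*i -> [43, 50, 57, 64, 71]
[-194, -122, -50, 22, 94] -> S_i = -194 + 72*i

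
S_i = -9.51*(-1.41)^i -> [-9.51, 13.41, -18.91, 26.66, -37.59]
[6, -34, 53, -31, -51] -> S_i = Random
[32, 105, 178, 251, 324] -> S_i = 32 + 73*i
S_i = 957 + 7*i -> [957, 964, 971, 978, 985]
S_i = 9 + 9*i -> [9, 18, 27, 36, 45]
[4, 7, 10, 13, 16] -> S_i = 4 + 3*i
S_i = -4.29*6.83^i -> [-4.29, -29.3, -200.12, -1366.85, -9335.55]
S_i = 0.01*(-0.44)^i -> [0.01, -0.0, 0.0, -0.0, 0.0]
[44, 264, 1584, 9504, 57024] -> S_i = 44*6^i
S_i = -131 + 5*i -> [-131, -126, -121, -116, -111]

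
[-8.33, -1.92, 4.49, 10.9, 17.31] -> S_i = -8.33 + 6.41*i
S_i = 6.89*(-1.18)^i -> [6.89, -8.13, 9.59, -11.32, 13.36]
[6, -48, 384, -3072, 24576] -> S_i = 6*-8^i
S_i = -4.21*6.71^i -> [-4.21, -28.25, -189.55, -1271.89, -8534.38]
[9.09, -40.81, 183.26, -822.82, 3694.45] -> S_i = 9.09*(-4.49)^i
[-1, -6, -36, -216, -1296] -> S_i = -1*6^i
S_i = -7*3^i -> [-7, -21, -63, -189, -567]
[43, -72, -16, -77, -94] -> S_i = Random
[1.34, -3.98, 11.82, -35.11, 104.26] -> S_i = 1.34*(-2.97)^i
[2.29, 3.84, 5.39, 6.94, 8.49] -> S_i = 2.29 + 1.55*i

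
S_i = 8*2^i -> [8, 16, 32, 64, 128]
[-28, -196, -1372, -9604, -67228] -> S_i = -28*7^i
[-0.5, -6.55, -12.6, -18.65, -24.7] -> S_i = -0.50 + -6.05*i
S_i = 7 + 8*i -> [7, 15, 23, 31, 39]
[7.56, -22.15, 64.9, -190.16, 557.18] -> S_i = 7.56*(-2.93)^i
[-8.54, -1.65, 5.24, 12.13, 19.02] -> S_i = -8.54 + 6.89*i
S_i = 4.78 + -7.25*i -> [4.78, -2.47, -9.72, -16.97, -24.22]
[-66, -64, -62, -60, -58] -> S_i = -66 + 2*i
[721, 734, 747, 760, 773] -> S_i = 721 + 13*i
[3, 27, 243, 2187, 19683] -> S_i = 3*9^i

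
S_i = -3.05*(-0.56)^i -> [-3.05, 1.71, -0.96, 0.54, -0.3]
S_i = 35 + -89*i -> [35, -54, -143, -232, -321]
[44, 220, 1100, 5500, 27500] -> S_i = 44*5^i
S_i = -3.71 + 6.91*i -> [-3.71, 3.2, 10.11, 17.02, 23.93]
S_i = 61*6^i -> [61, 366, 2196, 13176, 79056]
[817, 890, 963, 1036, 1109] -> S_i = 817 + 73*i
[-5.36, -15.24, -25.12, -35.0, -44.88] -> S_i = -5.36 + -9.88*i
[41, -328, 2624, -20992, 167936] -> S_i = 41*-8^i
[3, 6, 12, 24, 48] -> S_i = 3*2^i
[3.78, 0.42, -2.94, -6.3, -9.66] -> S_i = 3.78 + -3.36*i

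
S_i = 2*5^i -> [2, 10, 50, 250, 1250]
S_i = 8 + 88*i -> [8, 96, 184, 272, 360]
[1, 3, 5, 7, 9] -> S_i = 1 + 2*i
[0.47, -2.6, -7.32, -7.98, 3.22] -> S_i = Random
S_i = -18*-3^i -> [-18, 54, -162, 486, -1458]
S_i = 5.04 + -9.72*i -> [5.04, -4.68, -14.4, -24.12, -33.84]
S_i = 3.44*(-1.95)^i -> [3.44, -6.71, 13.08, -25.51, 49.74]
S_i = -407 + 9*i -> [-407, -398, -389, -380, -371]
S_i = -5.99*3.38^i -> [-5.99, -20.25, -68.43, -231.3, -781.8]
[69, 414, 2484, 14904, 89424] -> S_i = 69*6^i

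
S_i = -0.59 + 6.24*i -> [-0.59, 5.65, 11.89, 18.13, 24.37]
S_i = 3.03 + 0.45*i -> [3.03, 3.48, 3.93, 4.38, 4.83]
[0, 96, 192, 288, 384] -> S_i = 0 + 96*i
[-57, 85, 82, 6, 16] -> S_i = Random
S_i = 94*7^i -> [94, 658, 4606, 32242, 225694]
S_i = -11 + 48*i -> [-11, 37, 85, 133, 181]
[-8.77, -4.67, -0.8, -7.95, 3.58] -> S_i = Random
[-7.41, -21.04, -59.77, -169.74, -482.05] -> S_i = -7.41*2.84^i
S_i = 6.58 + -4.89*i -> [6.58, 1.69, -3.2, -8.09, -12.98]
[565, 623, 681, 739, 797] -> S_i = 565 + 58*i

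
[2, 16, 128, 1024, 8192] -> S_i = 2*8^i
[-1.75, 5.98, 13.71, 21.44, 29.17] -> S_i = -1.75 + 7.73*i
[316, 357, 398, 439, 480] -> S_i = 316 + 41*i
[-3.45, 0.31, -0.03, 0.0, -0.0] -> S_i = -3.45*(-0.09)^i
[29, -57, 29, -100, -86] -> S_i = Random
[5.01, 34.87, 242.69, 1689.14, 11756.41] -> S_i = 5.01*6.96^i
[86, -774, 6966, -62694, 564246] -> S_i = 86*-9^i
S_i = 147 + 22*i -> [147, 169, 191, 213, 235]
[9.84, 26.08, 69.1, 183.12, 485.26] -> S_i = 9.84*2.65^i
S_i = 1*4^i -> [1, 4, 16, 64, 256]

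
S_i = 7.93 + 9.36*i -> [7.93, 17.29, 26.65, 36.01, 45.37]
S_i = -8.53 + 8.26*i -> [-8.53, -0.27, 7.99, 16.25, 24.51]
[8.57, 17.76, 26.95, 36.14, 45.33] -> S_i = 8.57 + 9.19*i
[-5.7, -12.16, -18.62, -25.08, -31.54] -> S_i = -5.70 + -6.46*i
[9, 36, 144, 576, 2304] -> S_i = 9*4^i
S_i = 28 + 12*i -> [28, 40, 52, 64, 76]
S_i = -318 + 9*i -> [-318, -309, -300, -291, -282]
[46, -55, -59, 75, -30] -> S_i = Random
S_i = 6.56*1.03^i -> [6.56, 6.76, 6.96, 7.17, 7.38]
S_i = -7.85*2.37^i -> [-7.85, -18.6, -44.09, -104.5, -247.66]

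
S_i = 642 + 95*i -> [642, 737, 832, 927, 1022]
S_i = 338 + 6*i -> [338, 344, 350, 356, 362]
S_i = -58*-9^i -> [-58, 522, -4698, 42282, -380538]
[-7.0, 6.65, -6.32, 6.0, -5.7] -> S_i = -7.00*(-0.95)^i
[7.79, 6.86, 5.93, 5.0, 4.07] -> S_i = 7.79 + -0.93*i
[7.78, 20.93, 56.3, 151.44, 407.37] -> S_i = 7.78*2.69^i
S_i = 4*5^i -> [4, 20, 100, 500, 2500]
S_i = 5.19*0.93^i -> [5.19, 4.83, 4.49, 4.17, 3.88]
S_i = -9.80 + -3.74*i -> [-9.8, -13.54, -17.28, -21.02, -24.76]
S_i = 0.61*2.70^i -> [0.61, 1.65, 4.45, 12.01, 32.42]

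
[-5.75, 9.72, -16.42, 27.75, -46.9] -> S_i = -5.75*(-1.69)^i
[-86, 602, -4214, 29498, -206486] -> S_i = -86*-7^i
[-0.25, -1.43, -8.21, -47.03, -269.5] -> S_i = -0.25*5.73^i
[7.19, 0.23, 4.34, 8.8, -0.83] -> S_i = Random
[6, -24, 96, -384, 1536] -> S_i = 6*-4^i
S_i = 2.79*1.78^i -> [2.79, 4.97, 8.84, 15.73, 28.01]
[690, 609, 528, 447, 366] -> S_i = 690 + -81*i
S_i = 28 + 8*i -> [28, 36, 44, 52, 60]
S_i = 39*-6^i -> [39, -234, 1404, -8424, 50544]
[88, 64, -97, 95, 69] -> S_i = Random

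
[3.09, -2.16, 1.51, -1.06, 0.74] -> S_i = 3.09*(-0.70)^i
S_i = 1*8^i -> [1, 8, 64, 512, 4096]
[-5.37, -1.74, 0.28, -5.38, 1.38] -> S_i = Random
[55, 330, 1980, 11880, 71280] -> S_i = 55*6^i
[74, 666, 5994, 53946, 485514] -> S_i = 74*9^i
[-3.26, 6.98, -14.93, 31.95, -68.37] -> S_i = -3.26*(-2.14)^i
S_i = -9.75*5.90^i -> [-9.75, -57.53, -339.4, -2002.45, -11814.43]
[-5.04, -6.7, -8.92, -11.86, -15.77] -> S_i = -5.04*1.33^i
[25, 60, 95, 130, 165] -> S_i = 25 + 35*i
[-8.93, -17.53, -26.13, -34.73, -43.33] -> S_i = -8.93 + -8.60*i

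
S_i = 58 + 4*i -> [58, 62, 66, 70, 74]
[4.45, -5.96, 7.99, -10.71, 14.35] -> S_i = 4.45*(-1.34)^i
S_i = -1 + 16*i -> [-1, 15, 31, 47, 63]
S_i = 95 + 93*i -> [95, 188, 281, 374, 467]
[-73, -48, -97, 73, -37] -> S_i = Random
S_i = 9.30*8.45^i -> [9.3, 78.58, 664.04, 5611.17, 47414.35]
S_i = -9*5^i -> [-9, -45, -225, -1125, -5625]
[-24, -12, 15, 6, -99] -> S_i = Random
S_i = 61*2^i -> [61, 122, 244, 488, 976]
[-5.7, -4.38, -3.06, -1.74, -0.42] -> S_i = -5.70 + 1.32*i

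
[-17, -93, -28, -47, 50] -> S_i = Random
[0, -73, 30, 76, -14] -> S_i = Random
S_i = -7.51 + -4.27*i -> [-7.51, -11.78, -16.05, -20.32, -24.59]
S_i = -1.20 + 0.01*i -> [-1.2, -1.19, -1.18, -1.17, -1.16]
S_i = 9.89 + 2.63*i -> [9.89, 12.52, 15.15, 17.78, 20.41]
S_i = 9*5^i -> [9, 45, 225, 1125, 5625]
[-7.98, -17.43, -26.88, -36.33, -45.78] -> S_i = -7.98 + -9.45*i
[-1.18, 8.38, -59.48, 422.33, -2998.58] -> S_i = -1.18*(-7.10)^i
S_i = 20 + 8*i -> [20, 28, 36, 44, 52]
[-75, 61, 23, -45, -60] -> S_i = Random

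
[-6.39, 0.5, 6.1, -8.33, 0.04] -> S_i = Random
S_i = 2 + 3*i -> [2, 5, 8, 11, 14]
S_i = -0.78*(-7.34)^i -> [-0.78, 5.73, -42.02, 308.45, -2264.01]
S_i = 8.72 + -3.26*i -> [8.72, 5.46, 2.2, -1.06, -4.32]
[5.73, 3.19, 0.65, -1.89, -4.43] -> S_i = 5.73 + -2.54*i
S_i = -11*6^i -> [-11, -66, -396, -2376, -14256]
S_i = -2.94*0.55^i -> [-2.94, -1.62, -0.89, -0.49, -0.27]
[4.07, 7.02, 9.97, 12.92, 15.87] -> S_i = 4.07 + 2.95*i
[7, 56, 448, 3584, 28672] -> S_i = 7*8^i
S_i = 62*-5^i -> [62, -310, 1550, -7750, 38750]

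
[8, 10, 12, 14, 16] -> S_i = 8 + 2*i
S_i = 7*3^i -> [7, 21, 63, 189, 567]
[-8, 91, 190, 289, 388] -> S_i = -8 + 99*i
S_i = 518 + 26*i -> [518, 544, 570, 596, 622]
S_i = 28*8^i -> [28, 224, 1792, 14336, 114688]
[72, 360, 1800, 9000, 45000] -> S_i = 72*5^i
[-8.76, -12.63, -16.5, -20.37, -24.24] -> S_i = -8.76 + -3.87*i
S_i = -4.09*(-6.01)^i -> [-4.09, 24.58, -147.73, 887.86, -5336.07]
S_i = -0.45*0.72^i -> [-0.45, -0.32, -0.23, -0.17, -0.12]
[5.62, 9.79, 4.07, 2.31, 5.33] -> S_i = Random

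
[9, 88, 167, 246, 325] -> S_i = 9 + 79*i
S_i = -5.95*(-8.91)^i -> [-5.95, 53.01, -472.36, 4208.72, -37499.7]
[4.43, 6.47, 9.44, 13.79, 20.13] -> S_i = 4.43*1.46^i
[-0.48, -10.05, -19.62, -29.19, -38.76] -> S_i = -0.48 + -9.57*i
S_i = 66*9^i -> [66, 594, 5346, 48114, 433026]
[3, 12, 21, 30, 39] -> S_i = 3 + 9*i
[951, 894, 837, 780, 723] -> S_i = 951 + -57*i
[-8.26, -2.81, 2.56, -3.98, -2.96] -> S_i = Random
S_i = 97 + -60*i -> [97, 37, -23, -83, -143]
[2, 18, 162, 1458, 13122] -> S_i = 2*9^i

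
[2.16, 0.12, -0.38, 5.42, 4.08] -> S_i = Random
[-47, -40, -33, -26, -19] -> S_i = -47 + 7*i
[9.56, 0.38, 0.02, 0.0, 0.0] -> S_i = 9.56*0.04^i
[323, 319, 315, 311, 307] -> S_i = 323 + -4*i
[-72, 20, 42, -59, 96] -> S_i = Random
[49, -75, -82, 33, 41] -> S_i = Random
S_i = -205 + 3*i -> [-205, -202, -199, -196, -193]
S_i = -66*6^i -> [-66, -396, -2376, -14256, -85536]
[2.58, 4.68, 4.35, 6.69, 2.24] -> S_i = Random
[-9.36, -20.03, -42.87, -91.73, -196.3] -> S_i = -9.36*2.14^i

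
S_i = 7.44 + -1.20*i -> [7.44, 6.24, 5.04, 3.84, 2.64]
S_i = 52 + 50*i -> [52, 102, 152, 202, 252]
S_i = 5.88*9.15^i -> [5.88, 53.8, 492.29, 4504.44, 41215.61]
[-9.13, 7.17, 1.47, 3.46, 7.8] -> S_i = Random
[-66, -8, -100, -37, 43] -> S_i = Random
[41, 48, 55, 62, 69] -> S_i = 41 + 7*i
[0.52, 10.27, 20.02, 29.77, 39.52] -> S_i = 0.52 + 9.75*i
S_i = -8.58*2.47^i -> [-8.58, -21.19, -52.35, -129.29, -319.36]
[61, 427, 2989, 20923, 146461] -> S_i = 61*7^i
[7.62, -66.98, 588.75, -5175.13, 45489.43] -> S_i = 7.62*(-8.79)^i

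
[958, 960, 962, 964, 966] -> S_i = 958 + 2*i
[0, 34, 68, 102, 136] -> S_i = 0 + 34*i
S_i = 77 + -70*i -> [77, 7, -63, -133, -203]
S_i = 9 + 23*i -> [9, 32, 55, 78, 101]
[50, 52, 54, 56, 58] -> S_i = 50 + 2*i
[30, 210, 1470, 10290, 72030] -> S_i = 30*7^i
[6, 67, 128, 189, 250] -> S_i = 6 + 61*i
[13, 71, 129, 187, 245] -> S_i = 13 + 58*i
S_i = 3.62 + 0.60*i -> [3.62, 4.22, 4.82, 5.42, 6.02]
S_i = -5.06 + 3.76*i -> [-5.06, -1.3, 2.46, 6.22, 9.98]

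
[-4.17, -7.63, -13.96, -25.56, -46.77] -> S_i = -4.17*1.83^i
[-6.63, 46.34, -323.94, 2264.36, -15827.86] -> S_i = -6.63*(-6.99)^i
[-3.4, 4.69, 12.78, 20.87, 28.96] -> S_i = -3.40 + 8.09*i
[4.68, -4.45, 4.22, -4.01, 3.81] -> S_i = 4.68*(-0.95)^i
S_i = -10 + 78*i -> [-10, 68, 146, 224, 302]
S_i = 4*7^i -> [4, 28, 196, 1372, 9604]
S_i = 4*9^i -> [4, 36, 324, 2916, 26244]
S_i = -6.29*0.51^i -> [-6.29, -3.21, -1.64, -0.83, -0.43]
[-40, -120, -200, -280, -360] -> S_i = -40 + -80*i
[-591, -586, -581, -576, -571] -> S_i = -591 + 5*i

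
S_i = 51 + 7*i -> [51, 58, 65, 72, 79]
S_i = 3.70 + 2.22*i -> [3.7, 5.92, 8.14, 10.36, 12.58]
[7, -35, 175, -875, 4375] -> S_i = 7*-5^i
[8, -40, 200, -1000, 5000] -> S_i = 8*-5^i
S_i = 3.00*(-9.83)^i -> [3.0, -29.49, 289.89, -2849.59, 28011.43]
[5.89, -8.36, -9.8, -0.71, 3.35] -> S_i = Random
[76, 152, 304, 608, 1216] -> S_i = 76*2^i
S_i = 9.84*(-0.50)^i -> [9.84, -4.92, 2.46, -1.23, 0.62]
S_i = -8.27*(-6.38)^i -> [-8.27, 52.76, -336.63, 2147.67, -13702.13]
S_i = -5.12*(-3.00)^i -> [-5.12, 15.36, -46.08, 138.24, -414.72]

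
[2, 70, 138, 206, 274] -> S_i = 2 + 68*i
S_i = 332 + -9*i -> [332, 323, 314, 305, 296]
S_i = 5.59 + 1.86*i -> [5.59, 7.45, 9.31, 11.17, 13.03]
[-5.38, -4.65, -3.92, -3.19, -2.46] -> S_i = -5.38 + 0.73*i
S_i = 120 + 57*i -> [120, 177, 234, 291, 348]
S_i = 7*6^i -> [7, 42, 252, 1512, 9072]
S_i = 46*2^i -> [46, 92, 184, 368, 736]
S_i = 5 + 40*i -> [5, 45, 85, 125, 165]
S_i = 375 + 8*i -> [375, 383, 391, 399, 407]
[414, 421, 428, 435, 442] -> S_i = 414 + 7*i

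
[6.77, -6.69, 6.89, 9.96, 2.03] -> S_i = Random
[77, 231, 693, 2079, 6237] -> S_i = 77*3^i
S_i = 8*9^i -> [8, 72, 648, 5832, 52488]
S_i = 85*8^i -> [85, 680, 5440, 43520, 348160]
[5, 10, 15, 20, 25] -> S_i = 5 + 5*i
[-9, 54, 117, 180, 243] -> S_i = -9 + 63*i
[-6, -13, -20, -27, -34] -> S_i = -6 + -7*i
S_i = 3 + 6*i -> [3, 9, 15, 21, 27]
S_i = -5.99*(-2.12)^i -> [-5.99, 12.7, -26.92, 57.07, -121.0]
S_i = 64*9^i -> [64, 576, 5184, 46656, 419904]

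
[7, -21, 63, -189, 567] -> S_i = 7*-3^i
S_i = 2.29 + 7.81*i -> [2.29, 10.1, 17.91, 25.72, 33.53]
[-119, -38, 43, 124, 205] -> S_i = -119 + 81*i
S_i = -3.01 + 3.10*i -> [-3.01, 0.09, 3.19, 6.29, 9.39]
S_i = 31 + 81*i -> [31, 112, 193, 274, 355]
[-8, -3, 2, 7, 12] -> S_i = -8 + 5*i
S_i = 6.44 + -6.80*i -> [6.44, -0.36, -7.16, -13.96, -20.76]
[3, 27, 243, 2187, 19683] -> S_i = 3*9^i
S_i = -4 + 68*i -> [-4, 64, 132, 200, 268]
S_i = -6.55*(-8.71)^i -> [-6.55, 57.05, -496.91, 4328.08, -37697.62]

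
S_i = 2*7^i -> [2, 14, 98, 686, 4802]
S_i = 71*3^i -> [71, 213, 639, 1917, 5751]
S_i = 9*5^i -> [9, 45, 225, 1125, 5625]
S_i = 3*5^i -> [3, 15, 75, 375, 1875]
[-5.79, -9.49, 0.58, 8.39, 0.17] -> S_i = Random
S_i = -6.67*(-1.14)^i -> [-6.67, 7.6, -8.67, 9.88, -11.27]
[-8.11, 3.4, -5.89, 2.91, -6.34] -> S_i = Random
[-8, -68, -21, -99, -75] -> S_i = Random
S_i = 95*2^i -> [95, 190, 380, 760, 1520]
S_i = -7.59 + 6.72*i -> [-7.59, -0.87, 5.85, 12.57, 19.29]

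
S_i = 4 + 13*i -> [4, 17, 30, 43, 56]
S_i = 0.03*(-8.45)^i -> [0.03, -0.25, 2.14, -18.1, 152.95]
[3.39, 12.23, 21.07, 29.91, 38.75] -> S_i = 3.39 + 8.84*i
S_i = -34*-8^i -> [-34, 272, -2176, 17408, -139264]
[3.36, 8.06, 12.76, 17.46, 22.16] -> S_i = 3.36 + 4.70*i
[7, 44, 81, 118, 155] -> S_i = 7 + 37*i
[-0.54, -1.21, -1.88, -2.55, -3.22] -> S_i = -0.54 + -0.67*i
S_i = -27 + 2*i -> [-27, -25, -23, -21, -19]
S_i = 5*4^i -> [5, 20, 80, 320, 1280]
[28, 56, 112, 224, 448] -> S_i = 28*2^i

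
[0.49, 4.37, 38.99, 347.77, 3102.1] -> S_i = 0.49*8.92^i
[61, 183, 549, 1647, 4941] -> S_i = 61*3^i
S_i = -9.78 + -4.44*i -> [-9.78, -14.22, -18.66, -23.1, -27.54]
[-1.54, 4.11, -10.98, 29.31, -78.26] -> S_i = -1.54*(-2.67)^i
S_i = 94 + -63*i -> [94, 31, -32, -95, -158]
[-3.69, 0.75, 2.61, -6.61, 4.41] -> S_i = Random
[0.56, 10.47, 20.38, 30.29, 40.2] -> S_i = 0.56 + 9.91*i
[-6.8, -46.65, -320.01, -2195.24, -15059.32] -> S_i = -6.80*6.86^i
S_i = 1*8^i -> [1, 8, 64, 512, 4096]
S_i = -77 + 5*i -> [-77, -72, -67, -62, -57]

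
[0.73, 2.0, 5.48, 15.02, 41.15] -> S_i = 0.73*2.74^i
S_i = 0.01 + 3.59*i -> [0.01, 3.6, 7.19, 10.78, 14.37]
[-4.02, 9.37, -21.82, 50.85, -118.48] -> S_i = -4.02*(-2.33)^i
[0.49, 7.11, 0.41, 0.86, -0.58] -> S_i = Random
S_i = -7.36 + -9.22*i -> [-7.36, -16.58, -25.8, -35.02, -44.24]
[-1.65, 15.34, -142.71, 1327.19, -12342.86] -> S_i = -1.65*(-9.30)^i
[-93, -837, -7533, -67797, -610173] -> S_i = -93*9^i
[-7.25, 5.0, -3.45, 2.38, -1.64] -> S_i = -7.25*(-0.69)^i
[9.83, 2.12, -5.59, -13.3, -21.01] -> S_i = 9.83 + -7.71*i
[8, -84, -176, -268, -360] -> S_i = 8 + -92*i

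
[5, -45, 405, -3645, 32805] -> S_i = 5*-9^i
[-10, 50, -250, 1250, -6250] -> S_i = -10*-5^i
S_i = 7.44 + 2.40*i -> [7.44, 9.84, 12.24, 14.64, 17.04]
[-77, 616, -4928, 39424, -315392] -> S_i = -77*-8^i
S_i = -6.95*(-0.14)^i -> [-6.95, 0.97, -0.14, 0.02, -0.0]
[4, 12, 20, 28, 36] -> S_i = 4 + 8*i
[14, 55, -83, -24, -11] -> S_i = Random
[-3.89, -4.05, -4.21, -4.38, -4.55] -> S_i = -3.89*1.04^i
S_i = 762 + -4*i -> [762, 758, 754, 750, 746]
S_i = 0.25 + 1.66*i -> [0.25, 1.91, 3.57, 5.23, 6.89]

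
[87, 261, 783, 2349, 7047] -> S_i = 87*3^i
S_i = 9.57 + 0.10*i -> [9.57, 9.67, 9.77, 9.87, 9.97]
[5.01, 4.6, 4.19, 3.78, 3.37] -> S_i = 5.01 + -0.41*i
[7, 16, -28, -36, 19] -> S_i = Random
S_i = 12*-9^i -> [12, -108, 972, -8748, 78732]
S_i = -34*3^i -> [-34, -102, -306, -918, -2754]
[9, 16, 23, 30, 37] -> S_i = 9 + 7*i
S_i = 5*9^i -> [5, 45, 405, 3645, 32805]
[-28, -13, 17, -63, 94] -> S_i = Random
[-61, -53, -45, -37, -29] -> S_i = -61 + 8*i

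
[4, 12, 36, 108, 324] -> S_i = 4*3^i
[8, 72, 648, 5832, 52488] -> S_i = 8*9^i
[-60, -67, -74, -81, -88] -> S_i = -60 + -7*i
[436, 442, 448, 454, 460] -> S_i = 436 + 6*i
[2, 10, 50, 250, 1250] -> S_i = 2*5^i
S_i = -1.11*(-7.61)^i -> [-1.11, 8.45, -64.28, 489.19, -3722.73]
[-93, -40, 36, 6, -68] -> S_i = Random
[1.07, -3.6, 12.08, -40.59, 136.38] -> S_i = 1.07*(-3.36)^i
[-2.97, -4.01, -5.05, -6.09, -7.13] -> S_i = -2.97 + -1.04*i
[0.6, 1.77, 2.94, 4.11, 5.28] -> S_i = 0.60 + 1.17*i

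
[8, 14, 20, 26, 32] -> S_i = 8 + 6*i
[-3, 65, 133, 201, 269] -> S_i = -3 + 68*i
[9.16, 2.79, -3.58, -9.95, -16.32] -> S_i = 9.16 + -6.37*i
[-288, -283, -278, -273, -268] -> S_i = -288 + 5*i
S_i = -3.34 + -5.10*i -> [-3.34, -8.44, -13.54, -18.64, -23.74]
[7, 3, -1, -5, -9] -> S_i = 7 + -4*i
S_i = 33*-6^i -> [33, -198, 1188, -7128, 42768]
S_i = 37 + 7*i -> [37, 44, 51, 58, 65]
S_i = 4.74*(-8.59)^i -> [4.74, -40.72, 349.76, -3004.4, 25807.8]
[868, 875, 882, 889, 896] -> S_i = 868 + 7*i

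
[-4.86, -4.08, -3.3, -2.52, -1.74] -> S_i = -4.86 + 0.78*i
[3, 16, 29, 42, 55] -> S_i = 3 + 13*i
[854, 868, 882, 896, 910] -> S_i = 854 + 14*i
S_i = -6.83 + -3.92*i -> [-6.83, -10.75, -14.67, -18.59, -22.51]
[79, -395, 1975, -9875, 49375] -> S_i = 79*-5^i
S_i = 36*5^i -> [36, 180, 900, 4500, 22500]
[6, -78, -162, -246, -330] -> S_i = 6 + -84*i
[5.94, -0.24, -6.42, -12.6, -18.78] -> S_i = 5.94 + -6.18*i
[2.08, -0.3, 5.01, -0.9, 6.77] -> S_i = Random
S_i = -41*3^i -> [-41, -123, -369, -1107, -3321]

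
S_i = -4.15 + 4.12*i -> [-4.15, -0.03, 4.09, 8.21, 12.33]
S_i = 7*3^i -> [7, 21, 63, 189, 567]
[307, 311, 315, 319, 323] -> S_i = 307 + 4*i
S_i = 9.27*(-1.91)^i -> [9.27, -17.71, 33.82, -64.59, 123.37]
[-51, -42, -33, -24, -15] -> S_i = -51 + 9*i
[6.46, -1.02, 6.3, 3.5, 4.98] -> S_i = Random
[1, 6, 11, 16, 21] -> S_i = 1 + 5*i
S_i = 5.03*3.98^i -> [5.03, 20.02, 79.68, 317.12, 1262.12]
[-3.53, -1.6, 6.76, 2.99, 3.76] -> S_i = Random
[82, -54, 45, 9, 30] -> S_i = Random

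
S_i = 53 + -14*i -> [53, 39, 25, 11, -3]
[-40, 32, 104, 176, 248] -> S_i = -40 + 72*i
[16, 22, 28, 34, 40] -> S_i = 16 + 6*i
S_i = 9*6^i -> [9, 54, 324, 1944, 11664]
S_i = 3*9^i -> [3, 27, 243, 2187, 19683]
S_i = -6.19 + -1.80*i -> [-6.19, -7.99, -9.79, -11.59, -13.39]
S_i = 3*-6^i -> [3, -18, 108, -648, 3888]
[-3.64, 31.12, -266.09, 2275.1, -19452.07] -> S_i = -3.64*(-8.55)^i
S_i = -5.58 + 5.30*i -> [-5.58, -0.28, 5.02, 10.32, 15.62]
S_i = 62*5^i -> [62, 310, 1550, 7750, 38750]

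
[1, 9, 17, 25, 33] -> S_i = 1 + 8*i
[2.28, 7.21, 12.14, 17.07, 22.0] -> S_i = 2.28 + 4.93*i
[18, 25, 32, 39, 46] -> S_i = 18 + 7*i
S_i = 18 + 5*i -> [18, 23, 28, 33, 38]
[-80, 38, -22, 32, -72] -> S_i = Random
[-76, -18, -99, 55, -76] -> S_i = Random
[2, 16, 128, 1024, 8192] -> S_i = 2*8^i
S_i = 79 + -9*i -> [79, 70, 61, 52, 43]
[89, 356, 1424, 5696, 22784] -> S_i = 89*4^i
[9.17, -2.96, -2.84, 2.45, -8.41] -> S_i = Random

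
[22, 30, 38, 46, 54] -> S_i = 22 + 8*i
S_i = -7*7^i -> [-7, -49, -343, -2401, -16807]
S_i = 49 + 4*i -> [49, 53, 57, 61, 65]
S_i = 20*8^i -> [20, 160, 1280, 10240, 81920]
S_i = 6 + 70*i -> [6, 76, 146, 216, 286]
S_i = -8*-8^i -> [-8, 64, -512, 4096, -32768]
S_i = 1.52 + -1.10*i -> [1.52, 0.42, -0.68, -1.78, -2.88]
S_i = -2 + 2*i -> [-2, 0, 2, 4, 6]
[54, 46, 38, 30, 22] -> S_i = 54 + -8*i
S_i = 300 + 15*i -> [300, 315, 330, 345, 360]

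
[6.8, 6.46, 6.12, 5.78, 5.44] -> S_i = 6.80 + -0.34*i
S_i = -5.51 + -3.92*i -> [-5.51, -9.43, -13.35, -17.27, -21.19]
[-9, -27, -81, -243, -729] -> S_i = -9*3^i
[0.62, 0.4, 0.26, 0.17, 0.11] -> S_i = 0.62*0.65^i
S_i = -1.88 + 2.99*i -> [-1.88, 1.11, 4.1, 7.09, 10.08]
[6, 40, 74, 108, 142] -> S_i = 6 + 34*i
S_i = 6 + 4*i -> [6, 10, 14, 18, 22]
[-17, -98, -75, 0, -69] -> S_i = Random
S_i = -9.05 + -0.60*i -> [-9.05, -9.65, -10.25, -10.85, -11.45]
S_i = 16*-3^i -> [16, -48, 144, -432, 1296]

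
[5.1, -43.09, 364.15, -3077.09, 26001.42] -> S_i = 5.10*(-8.45)^i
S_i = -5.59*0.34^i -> [-5.59, -1.9, -0.65, -0.22, -0.07]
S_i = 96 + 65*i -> [96, 161, 226, 291, 356]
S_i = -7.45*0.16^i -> [-7.45, -1.19, -0.19, -0.03, -0.0]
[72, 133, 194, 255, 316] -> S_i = 72 + 61*i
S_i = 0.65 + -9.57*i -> [0.65, -8.92, -18.49, -28.06, -37.63]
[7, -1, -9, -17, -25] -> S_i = 7 + -8*i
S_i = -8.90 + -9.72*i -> [-8.9, -18.62, -28.34, -38.06, -47.78]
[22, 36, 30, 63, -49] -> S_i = Random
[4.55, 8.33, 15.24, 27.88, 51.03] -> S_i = 4.55*1.83^i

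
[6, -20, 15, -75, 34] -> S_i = Random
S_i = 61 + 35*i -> [61, 96, 131, 166, 201]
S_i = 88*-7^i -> [88, -616, 4312, -30184, 211288]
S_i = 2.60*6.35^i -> [2.6, 16.51, 104.84, 665.72, 4227.35]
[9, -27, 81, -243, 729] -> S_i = 9*-3^i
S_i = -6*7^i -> [-6, -42, -294, -2058, -14406]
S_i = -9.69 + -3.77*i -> [-9.69, -13.46, -17.23, -21.0, -24.77]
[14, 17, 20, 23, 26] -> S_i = 14 + 3*i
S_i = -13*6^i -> [-13, -78, -468, -2808, -16848]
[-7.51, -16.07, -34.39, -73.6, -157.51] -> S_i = -7.51*2.14^i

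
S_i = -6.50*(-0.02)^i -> [-6.5, 0.13, -0.0, 0.0, -0.0]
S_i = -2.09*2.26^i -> [-2.09, -4.72, -10.67, -24.13, -54.52]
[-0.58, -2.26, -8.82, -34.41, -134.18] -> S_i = -0.58*3.90^i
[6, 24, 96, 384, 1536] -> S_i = 6*4^i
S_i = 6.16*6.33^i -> [6.16, 38.99, 246.82, 1562.4, 9889.98]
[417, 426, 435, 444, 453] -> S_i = 417 + 9*i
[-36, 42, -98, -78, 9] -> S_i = Random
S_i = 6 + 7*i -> [6, 13, 20, 27, 34]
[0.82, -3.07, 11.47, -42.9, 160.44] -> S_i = 0.82*(-3.74)^i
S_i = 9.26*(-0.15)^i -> [9.26, -1.39, 0.21, -0.03, 0.0]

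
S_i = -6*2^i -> [-6, -12, -24, -48, -96]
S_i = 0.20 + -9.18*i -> [0.2, -8.98, -18.16, -27.34, -36.52]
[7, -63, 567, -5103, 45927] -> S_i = 7*-9^i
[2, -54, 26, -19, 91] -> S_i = Random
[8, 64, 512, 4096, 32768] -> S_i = 8*8^i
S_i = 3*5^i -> [3, 15, 75, 375, 1875]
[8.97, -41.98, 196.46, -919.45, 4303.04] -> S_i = 8.97*(-4.68)^i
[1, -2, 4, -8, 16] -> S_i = 1*-2^i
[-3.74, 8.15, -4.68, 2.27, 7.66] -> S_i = Random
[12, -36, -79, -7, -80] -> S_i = Random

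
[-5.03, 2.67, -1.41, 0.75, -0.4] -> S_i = -5.03*(-0.53)^i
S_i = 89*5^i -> [89, 445, 2225, 11125, 55625]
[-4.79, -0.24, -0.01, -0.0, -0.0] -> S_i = -4.79*0.05^i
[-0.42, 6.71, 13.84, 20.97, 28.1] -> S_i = -0.42 + 7.13*i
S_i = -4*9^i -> [-4, -36, -324, -2916, -26244]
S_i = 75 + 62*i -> [75, 137, 199, 261, 323]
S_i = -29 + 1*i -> [-29, -28, -27, -26, -25]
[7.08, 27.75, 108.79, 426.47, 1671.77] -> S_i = 7.08*3.92^i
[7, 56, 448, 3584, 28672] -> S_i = 7*8^i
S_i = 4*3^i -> [4, 12, 36, 108, 324]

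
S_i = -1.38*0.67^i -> [-1.38, -0.92, -0.62, -0.42, -0.28]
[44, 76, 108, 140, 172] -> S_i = 44 + 32*i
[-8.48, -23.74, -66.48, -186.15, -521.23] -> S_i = -8.48*2.80^i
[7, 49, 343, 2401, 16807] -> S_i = 7*7^i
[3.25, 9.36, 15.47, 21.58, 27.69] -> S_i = 3.25 + 6.11*i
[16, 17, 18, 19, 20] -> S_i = 16 + 1*i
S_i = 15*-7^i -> [15, -105, 735, -5145, 36015]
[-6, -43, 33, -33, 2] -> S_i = Random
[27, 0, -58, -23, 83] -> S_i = Random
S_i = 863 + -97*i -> [863, 766, 669, 572, 475]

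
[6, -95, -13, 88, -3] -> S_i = Random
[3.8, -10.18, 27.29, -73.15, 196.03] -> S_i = 3.80*(-2.68)^i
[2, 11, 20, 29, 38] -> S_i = 2 + 9*i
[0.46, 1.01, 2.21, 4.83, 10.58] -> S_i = 0.46*2.19^i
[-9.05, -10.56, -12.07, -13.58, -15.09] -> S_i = -9.05 + -1.51*i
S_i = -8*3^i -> [-8, -24, -72, -216, -648]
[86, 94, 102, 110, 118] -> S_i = 86 + 8*i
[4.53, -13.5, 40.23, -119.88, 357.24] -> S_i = 4.53*(-2.98)^i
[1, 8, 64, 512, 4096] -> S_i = 1*8^i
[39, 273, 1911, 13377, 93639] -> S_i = 39*7^i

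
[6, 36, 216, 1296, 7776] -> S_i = 6*6^i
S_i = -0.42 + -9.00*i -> [-0.42, -9.42, -18.42, -27.42, -36.42]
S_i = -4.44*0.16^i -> [-4.44, -0.71, -0.11, -0.02, -0.0]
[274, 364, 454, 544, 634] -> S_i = 274 + 90*i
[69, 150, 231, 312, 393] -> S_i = 69 + 81*i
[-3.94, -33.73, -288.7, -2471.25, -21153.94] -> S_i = -3.94*8.56^i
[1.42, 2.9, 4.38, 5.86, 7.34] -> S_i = 1.42 + 1.48*i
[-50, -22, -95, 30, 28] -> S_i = Random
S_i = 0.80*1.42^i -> [0.8, 1.14, 1.61, 2.29, 3.25]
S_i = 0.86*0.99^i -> [0.86, 0.85, 0.84, 0.83, 0.83]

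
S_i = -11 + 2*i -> [-11, -9, -7, -5, -3]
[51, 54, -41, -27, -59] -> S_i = Random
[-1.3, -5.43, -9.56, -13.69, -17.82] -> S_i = -1.30 + -4.13*i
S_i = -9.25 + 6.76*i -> [-9.25, -2.49, 4.27, 11.03, 17.79]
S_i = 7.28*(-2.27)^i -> [7.28, -16.53, 37.51, -85.15, 193.3]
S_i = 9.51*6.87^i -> [9.51, 65.33, 448.84, 3083.55, 21183.98]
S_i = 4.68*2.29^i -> [4.68, 10.72, 24.54, 56.2, 128.7]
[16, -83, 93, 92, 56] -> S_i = Random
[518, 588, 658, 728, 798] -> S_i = 518 + 70*i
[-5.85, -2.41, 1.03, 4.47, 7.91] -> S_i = -5.85 + 3.44*i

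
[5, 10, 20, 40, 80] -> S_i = 5*2^i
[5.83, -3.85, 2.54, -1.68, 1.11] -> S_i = 5.83*(-0.66)^i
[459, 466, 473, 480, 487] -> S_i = 459 + 7*i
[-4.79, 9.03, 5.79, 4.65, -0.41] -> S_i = Random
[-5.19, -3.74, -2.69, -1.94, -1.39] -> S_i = -5.19*0.72^i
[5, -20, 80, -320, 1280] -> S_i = 5*-4^i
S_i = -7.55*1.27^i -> [-7.55, -9.59, -12.18, -15.47, -19.64]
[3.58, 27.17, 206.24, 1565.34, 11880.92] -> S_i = 3.58*7.59^i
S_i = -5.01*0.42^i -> [-5.01, -2.1, -0.88, -0.37, -0.16]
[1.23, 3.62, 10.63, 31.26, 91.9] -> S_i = 1.23*2.94^i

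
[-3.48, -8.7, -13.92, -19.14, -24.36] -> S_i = -3.48 + -5.22*i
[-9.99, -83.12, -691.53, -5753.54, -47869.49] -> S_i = -9.99*8.32^i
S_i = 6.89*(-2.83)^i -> [6.89, -19.5, 55.18, -156.16, 441.94]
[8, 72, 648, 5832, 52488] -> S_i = 8*9^i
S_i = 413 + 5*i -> [413, 418, 423, 428, 433]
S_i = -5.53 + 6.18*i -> [-5.53, 0.65, 6.83, 13.01, 19.19]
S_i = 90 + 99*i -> [90, 189, 288, 387, 486]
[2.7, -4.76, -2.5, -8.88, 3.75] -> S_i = Random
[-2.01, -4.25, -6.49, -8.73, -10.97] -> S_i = -2.01 + -2.24*i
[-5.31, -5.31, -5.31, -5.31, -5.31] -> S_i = -5.31*1.00^i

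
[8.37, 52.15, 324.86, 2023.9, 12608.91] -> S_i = 8.37*6.23^i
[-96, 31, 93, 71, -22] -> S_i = Random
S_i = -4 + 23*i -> [-4, 19, 42, 65, 88]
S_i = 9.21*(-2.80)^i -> [9.21, -25.79, 72.21, -202.18, 566.1]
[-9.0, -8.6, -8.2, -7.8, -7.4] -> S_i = -9.00 + 0.40*i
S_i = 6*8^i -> [6, 48, 384, 3072, 24576]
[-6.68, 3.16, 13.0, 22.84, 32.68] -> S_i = -6.68 + 9.84*i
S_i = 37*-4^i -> [37, -148, 592, -2368, 9472]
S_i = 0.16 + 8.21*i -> [0.16, 8.37, 16.58, 24.79, 33.0]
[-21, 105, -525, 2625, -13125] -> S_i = -21*-5^i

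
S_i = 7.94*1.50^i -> [7.94, 11.91, 17.87, 26.8, 40.2]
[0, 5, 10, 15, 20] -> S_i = 0 + 5*i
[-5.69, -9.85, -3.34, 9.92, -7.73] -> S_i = Random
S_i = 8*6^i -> [8, 48, 288, 1728, 10368]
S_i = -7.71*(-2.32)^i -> [-7.71, 17.89, -41.5, 96.28, -223.36]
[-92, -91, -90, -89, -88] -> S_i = -92 + 1*i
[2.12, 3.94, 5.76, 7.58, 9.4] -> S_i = 2.12 + 1.82*i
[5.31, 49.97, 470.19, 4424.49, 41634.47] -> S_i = 5.31*9.41^i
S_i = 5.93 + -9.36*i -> [5.93, -3.43, -12.79, -22.15, -31.51]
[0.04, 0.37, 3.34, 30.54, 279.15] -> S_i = 0.04*9.14^i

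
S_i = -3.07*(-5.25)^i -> [-3.07, 16.12, -84.62, 444.24, -2332.25]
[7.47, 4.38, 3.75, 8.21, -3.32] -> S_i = Random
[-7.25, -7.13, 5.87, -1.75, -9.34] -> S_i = Random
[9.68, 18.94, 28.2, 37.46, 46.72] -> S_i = 9.68 + 9.26*i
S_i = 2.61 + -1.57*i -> [2.61, 1.04, -0.53, -2.1, -3.67]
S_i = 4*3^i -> [4, 12, 36, 108, 324]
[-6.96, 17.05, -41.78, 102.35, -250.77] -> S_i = -6.96*(-2.45)^i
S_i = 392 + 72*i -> [392, 464, 536, 608, 680]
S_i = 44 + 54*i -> [44, 98, 152, 206, 260]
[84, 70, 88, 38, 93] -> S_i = Random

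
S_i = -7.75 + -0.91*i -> [-7.75, -8.66, -9.57, -10.48, -11.39]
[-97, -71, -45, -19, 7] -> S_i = -97 + 26*i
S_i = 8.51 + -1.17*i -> [8.51, 7.34, 6.17, 5.0, 3.83]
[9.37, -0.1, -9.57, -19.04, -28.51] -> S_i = 9.37 + -9.47*i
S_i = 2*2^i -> [2, 4, 8, 16, 32]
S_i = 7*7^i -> [7, 49, 343, 2401, 16807]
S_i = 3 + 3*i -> [3, 6, 9, 12, 15]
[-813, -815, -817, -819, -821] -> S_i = -813 + -2*i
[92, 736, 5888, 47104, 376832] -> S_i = 92*8^i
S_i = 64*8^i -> [64, 512, 4096, 32768, 262144]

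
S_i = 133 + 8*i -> [133, 141, 149, 157, 165]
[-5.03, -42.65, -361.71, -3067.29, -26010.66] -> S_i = -5.03*8.48^i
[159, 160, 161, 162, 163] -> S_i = 159 + 1*i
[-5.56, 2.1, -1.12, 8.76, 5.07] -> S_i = Random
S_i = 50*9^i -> [50, 450, 4050, 36450, 328050]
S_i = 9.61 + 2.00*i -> [9.61, 11.61, 13.61, 15.61, 17.61]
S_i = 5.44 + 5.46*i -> [5.44, 10.9, 16.36, 21.82, 27.28]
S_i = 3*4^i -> [3, 12, 48, 192, 768]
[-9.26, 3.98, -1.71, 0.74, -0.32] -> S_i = -9.26*(-0.43)^i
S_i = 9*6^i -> [9, 54, 324, 1944, 11664]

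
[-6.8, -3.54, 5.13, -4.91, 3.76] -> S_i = Random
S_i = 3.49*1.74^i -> [3.49, 6.07, 10.57, 18.39, 31.99]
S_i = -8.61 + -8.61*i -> [-8.61, -17.22, -25.83, -34.44, -43.05]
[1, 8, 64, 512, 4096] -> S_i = 1*8^i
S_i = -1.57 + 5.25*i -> [-1.57, 3.68, 8.93, 14.18, 19.43]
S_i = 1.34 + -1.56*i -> [1.34, -0.22, -1.78, -3.34, -4.9]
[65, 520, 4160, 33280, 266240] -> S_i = 65*8^i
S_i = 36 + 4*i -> [36, 40, 44, 48, 52]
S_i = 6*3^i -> [6, 18, 54, 162, 486]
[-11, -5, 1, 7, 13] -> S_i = -11 + 6*i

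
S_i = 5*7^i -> [5, 35, 245, 1715, 12005]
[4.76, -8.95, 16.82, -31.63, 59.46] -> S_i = 4.76*(-1.88)^i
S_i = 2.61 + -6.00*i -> [2.61, -3.39, -9.39, -15.39, -21.39]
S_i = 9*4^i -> [9, 36, 144, 576, 2304]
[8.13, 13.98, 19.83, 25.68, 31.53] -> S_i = 8.13 + 5.85*i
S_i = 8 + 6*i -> [8, 14, 20, 26, 32]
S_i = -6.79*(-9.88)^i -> [-6.79, 67.09, -662.8, 6548.48, -64699.0]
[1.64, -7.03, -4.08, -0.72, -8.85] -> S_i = Random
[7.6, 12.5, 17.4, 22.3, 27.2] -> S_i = 7.60 + 4.90*i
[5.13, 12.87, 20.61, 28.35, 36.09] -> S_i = 5.13 + 7.74*i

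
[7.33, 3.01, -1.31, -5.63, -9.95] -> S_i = 7.33 + -4.32*i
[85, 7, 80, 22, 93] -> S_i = Random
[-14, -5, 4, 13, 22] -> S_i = -14 + 9*i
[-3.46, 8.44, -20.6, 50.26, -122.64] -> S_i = -3.46*(-2.44)^i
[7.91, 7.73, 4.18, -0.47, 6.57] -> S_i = Random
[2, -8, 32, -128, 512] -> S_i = 2*-4^i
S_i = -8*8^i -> [-8, -64, -512, -4096, -32768]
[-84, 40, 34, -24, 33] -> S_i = Random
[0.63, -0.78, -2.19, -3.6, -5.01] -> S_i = 0.63 + -1.41*i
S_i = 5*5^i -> [5, 25, 125, 625, 3125]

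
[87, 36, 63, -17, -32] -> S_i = Random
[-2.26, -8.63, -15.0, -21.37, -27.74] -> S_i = -2.26 + -6.37*i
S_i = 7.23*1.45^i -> [7.23, 10.48, 15.2, 22.04, 31.96]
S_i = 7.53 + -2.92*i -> [7.53, 4.61, 1.69, -1.23, -4.15]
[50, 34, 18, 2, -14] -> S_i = 50 + -16*i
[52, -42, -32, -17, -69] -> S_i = Random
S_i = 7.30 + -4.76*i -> [7.3, 2.54, -2.22, -6.98, -11.74]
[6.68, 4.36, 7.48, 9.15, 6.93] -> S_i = Random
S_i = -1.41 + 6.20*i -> [-1.41, 4.79, 10.99, 17.19, 23.39]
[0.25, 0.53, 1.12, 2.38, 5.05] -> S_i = 0.25*2.12^i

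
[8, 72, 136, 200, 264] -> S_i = 8 + 64*i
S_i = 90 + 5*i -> [90, 95, 100, 105, 110]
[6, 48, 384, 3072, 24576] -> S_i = 6*8^i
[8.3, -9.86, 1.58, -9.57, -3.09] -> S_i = Random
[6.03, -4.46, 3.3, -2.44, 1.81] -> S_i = 6.03*(-0.74)^i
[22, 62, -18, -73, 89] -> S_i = Random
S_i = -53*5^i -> [-53, -265, -1325, -6625, -33125]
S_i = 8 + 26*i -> [8, 34, 60, 86, 112]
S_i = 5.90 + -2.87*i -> [5.9, 3.03, 0.16, -2.71, -5.58]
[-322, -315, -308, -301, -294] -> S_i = -322 + 7*i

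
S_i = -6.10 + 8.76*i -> [-6.1, 2.66, 11.42, 20.18, 28.94]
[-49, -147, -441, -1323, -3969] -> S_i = -49*3^i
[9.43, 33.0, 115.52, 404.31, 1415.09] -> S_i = 9.43*3.50^i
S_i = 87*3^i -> [87, 261, 783, 2349, 7047]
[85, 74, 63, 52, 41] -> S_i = 85 + -11*i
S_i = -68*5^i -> [-68, -340, -1700, -8500, -42500]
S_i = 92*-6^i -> [92, -552, 3312, -19872, 119232]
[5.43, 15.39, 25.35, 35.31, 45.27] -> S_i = 5.43 + 9.96*i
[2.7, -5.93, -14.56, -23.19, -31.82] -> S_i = 2.70 + -8.63*i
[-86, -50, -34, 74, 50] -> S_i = Random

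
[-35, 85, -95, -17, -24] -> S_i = Random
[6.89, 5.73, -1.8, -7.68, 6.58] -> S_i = Random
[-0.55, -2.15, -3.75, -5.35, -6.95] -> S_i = -0.55 + -1.60*i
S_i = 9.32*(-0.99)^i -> [9.32, -9.23, 9.13, -9.04, 8.95]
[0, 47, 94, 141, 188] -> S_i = 0 + 47*i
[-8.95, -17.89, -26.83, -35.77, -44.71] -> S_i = -8.95 + -8.94*i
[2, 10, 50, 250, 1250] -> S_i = 2*5^i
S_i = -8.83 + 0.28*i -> [-8.83, -8.55, -8.27, -7.99, -7.71]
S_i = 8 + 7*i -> [8, 15, 22, 29, 36]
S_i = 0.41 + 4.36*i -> [0.41, 4.77, 9.13, 13.49, 17.85]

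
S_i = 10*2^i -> [10, 20, 40, 80, 160]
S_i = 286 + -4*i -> [286, 282, 278, 274, 270]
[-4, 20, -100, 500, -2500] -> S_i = -4*-5^i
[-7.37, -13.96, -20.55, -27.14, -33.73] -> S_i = -7.37 + -6.59*i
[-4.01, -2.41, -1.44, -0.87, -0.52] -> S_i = -4.01*0.60^i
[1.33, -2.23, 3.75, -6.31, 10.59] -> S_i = 1.33*(-1.68)^i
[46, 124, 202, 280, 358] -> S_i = 46 + 78*i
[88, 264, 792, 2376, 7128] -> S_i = 88*3^i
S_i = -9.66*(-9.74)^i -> [-9.66, 94.09, -916.42, 8925.94, -86938.66]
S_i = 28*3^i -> [28, 84, 252, 756, 2268]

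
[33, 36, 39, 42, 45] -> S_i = 33 + 3*i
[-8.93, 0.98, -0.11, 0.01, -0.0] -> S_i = -8.93*(-0.11)^i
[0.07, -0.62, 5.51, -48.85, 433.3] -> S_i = 0.07*(-8.87)^i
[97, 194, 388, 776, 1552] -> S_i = 97*2^i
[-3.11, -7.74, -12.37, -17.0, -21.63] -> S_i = -3.11 + -4.63*i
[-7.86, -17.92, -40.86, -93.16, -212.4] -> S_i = -7.86*2.28^i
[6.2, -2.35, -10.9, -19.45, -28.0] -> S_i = 6.20 + -8.55*i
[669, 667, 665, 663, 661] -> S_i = 669 + -2*i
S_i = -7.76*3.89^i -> [-7.76, -30.19, -117.43, -456.78, -1776.89]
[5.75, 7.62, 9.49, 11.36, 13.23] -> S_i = 5.75 + 1.87*i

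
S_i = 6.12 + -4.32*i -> [6.12, 1.8, -2.52, -6.84, -11.16]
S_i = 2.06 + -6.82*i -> [2.06, -4.76, -11.58, -18.4, -25.22]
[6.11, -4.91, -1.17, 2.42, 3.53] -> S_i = Random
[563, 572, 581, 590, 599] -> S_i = 563 + 9*i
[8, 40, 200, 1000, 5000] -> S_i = 8*5^i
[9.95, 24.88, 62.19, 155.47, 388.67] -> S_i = 9.95*2.50^i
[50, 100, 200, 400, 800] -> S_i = 50*2^i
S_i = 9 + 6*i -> [9, 15, 21, 27, 33]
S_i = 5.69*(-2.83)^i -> [5.69, -16.1, 45.57, -128.96, 364.97]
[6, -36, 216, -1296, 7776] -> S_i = 6*-6^i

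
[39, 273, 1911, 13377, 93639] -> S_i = 39*7^i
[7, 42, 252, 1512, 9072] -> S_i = 7*6^i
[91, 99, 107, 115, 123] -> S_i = 91 + 8*i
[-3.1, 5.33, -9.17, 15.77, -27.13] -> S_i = -3.10*(-1.72)^i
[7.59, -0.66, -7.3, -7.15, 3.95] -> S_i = Random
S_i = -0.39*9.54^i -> [-0.39, -3.72, -35.49, -338.62, -3230.41]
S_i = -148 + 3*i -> [-148, -145, -142, -139, -136]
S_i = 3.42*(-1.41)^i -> [3.42, -4.82, 6.8, -9.59, 13.52]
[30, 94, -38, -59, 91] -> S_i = Random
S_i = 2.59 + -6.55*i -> [2.59, -3.96, -10.51, -17.06, -23.61]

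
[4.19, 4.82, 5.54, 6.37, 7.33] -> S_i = 4.19*1.15^i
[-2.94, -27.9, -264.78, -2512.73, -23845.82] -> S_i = -2.94*9.49^i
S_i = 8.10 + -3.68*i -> [8.1, 4.42, 0.74, -2.94, -6.62]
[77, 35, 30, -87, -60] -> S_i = Random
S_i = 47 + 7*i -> [47, 54, 61, 68, 75]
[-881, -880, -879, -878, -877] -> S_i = -881 + 1*i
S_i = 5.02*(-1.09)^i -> [5.02, -5.47, 5.96, -6.5, 7.09]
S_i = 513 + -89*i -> [513, 424, 335, 246, 157]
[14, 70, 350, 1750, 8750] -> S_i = 14*5^i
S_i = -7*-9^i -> [-7, 63, -567, 5103, -45927]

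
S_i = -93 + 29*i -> [-93, -64, -35, -6, 23]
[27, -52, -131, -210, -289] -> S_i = 27 + -79*i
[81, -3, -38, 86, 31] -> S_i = Random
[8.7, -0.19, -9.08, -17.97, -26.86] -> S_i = 8.70 + -8.89*i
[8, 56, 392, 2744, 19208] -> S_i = 8*7^i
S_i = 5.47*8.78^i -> [5.47, 48.03, 421.67, 3702.29, 32506.14]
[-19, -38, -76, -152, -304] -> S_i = -19*2^i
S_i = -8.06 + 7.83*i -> [-8.06, -0.23, 7.6, 15.43, 23.26]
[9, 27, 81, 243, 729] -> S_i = 9*3^i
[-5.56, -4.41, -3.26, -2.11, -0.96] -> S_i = -5.56 + 1.15*i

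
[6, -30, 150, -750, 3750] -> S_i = 6*-5^i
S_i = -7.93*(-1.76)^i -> [-7.93, 13.96, -24.56, 43.23, -76.09]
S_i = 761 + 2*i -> [761, 763, 765, 767, 769]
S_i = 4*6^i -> [4, 24, 144, 864, 5184]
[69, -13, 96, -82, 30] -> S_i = Random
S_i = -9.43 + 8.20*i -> [-9.43, -1.23, 6.97, 15.17, 23.37]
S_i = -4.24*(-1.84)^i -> [-4.24, 7.8, -14.35, 26.41, -48.6]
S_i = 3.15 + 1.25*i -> [3.15, 4.4, 5.65, 6.9, 8.15]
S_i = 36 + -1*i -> [36, 35, 34, 33, 32]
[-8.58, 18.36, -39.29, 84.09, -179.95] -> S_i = -8.58*(-2.14)^i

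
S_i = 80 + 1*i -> [80, 81, 82, 83, 84]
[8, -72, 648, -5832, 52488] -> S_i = 8*-9^i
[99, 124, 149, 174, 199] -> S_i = 99 + 25*i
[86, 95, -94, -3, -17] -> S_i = Random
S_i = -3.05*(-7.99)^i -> [-3.05, 24.37, -194.71, 1555.75, -12430.45]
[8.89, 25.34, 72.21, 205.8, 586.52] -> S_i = 8.89*2.85^i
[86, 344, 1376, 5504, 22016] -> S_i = 86*4^i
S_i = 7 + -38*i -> [7, -31, -69, -107, -145]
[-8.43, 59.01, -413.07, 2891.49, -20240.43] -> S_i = -8.43*(-7.00)^i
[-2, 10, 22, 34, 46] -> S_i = -2 + 12*i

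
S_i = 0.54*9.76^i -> [0.54, 5.27, 51.44, 502.05, 4899.97]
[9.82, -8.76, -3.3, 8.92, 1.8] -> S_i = Random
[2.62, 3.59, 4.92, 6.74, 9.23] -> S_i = 2.62*1.37^i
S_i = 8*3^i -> [8, 24, 72, 216, 648]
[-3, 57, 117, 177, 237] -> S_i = -3 + 60*i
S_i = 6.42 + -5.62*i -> [6.42, 0.8, -4.82, -10.44, -16.06]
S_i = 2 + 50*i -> [2, 52, 102, 152, 202]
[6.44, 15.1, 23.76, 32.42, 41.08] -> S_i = 6.44 + 8.66*i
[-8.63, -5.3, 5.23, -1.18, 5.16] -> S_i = Random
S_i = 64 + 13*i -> [64, 77, 90, 103, 116]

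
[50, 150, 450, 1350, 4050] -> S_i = 50*3^i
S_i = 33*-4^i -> [33, -132, 528, -2112, 8448]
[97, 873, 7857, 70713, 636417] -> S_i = 97*9^i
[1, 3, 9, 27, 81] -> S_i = 1*3^i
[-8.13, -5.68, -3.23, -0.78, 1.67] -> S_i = -8.13 + 2.45*i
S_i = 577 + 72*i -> [577, 649, 721, 793, 865]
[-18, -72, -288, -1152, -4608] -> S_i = -18*4^i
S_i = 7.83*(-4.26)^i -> [7.83, -33.36, 142.1, -605.33, 2578.7]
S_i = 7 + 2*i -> [7, 9, 11, 13, 15]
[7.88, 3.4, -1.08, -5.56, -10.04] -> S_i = 7.88 + -4.48*i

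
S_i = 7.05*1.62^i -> [7.05, 11.42, 18.5, 29.97, 48.56]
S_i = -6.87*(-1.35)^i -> [-6.87, 9.27, -12.52, 16.9, -22.82]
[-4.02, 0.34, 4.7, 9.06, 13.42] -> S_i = -4.02 + 4.36*i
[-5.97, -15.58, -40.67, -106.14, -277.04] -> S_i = -5.97*2.61^i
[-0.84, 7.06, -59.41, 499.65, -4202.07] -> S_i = -0.84*(-8.41)^i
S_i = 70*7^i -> [70, 490, 3430, 24010, 168070]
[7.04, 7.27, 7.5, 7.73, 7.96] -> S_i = 7.04 + 0.23*i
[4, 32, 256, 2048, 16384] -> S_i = 4*8^i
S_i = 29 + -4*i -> [29, 25, 21, 17, 13]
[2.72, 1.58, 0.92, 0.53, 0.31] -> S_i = 2.72*0.58^i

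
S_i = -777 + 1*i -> [-777, -776, -775, -774, -773]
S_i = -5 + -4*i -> [-5, -9, -13, -17, -21]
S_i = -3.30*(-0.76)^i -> [-3.3, 2.51, -1.91, 1.45, -1.1]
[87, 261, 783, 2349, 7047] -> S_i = 87*3^i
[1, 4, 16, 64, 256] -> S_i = 1*4^i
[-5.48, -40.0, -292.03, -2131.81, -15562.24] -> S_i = -5.48*7.30^i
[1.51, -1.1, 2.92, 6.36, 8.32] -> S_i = Random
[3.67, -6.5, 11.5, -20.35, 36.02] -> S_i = 3.67*(-1.77)^i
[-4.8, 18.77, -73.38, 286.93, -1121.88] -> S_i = -4.80*(-3.91)^i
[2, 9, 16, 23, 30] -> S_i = 2 + 7*i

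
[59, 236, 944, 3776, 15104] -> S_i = 59*4^i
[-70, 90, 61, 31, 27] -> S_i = Random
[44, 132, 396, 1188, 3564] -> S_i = 44*3^i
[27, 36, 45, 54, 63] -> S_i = 27 + 9*i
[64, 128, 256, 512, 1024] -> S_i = 64*2^i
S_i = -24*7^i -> [-24, -168, -1176, -8232, -57624]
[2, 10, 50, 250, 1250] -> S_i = 2*5^i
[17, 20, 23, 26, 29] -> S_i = 17 + 3*i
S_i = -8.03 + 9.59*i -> [-8.03, 1.56, 11.15, 20.74, 30.33]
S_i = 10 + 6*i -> [10, 16, 22, 28, 34]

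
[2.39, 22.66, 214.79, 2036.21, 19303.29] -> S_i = 2.39*9.48^i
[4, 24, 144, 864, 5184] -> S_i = 4*6^i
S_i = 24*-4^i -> [24, -96, 384, -1536, 6144]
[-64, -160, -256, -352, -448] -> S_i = -64 + -96*i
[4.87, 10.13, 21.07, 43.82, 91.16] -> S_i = 4.87*2.08^i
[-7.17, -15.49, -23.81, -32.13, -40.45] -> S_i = -7.17 + -8.32*i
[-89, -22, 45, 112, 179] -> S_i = -89 + 67*i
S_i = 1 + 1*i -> [1, 2, 3, 4, 5]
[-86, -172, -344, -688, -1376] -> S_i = -86*2^i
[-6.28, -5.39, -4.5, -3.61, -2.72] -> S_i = -6.28 + 0.89*i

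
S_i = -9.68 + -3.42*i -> [-9.68, -13.1, -16.52, -19.94, -23.36]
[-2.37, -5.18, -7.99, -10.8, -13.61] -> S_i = -2.37 + -2.81*i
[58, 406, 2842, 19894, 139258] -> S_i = 58*7^i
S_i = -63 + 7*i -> [-63, -56, -49, -42, -35]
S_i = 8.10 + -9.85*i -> [8.1, -1.75, -11.6, -21.45, -31.3]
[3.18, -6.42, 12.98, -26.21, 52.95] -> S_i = 3.18*(-2.02)^i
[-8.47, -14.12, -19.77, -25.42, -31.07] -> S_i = -8.47 + -5.65*i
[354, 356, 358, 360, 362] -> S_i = 354 + 2*i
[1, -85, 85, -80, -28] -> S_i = Random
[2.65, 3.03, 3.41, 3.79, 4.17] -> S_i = 2.65 + 0.38*i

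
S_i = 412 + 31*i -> [412, 443, 474, 505, 536]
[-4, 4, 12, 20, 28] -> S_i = -4 + 8*i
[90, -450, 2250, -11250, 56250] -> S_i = 90*-5^i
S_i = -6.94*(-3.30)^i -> [-6.94, 22.9, -75.58, 249.4, -823.03]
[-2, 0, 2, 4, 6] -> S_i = -2 + 2*i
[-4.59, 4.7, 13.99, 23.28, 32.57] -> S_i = -4.59 + 9.29*i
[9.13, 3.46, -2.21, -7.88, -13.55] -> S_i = 9.13 + -5.67*i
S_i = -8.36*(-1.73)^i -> [-8.36, 14.46, -25.02, 43.29, -74.88]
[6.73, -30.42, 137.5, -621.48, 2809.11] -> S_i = 6.73*(-4.52)^i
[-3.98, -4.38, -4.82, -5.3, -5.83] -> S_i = -3.98*1.10^i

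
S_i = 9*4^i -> [9, 36, 144, 576, 2304]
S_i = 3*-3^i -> [3, -9, 27, -81, 243]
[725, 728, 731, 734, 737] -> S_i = 725 + 3*i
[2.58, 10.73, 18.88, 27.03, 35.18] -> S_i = 2.58 + 8.15*i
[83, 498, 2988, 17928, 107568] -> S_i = 83*6^i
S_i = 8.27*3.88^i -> [8.27, 32.09, 124.5, 483.06, 1874.27]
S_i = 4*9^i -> [4, 36, 324, 2916, 26244]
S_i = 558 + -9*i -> [558, 549, 540, 531, 522]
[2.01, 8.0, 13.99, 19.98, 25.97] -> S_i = 2.01 + 5.99*i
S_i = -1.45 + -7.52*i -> [-1.45, -8.97, -16.49, -24.01, -31.53]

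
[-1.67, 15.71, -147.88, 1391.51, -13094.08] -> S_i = -1.67*(-9.41)^i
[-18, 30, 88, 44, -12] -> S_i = Random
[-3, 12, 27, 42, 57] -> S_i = -3 + 15*i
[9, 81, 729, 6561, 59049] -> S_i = 9*9^i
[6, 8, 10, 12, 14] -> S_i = 6 + 2*i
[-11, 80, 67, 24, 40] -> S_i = Random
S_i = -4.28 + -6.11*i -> [-4.28, -10.39, -16.5, -22.61, -28.72]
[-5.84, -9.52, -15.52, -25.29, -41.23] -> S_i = -5.84*1.63^i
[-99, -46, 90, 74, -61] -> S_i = Random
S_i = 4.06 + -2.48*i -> [4.06, 1.58, -0.9, -3.38, -5.86]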